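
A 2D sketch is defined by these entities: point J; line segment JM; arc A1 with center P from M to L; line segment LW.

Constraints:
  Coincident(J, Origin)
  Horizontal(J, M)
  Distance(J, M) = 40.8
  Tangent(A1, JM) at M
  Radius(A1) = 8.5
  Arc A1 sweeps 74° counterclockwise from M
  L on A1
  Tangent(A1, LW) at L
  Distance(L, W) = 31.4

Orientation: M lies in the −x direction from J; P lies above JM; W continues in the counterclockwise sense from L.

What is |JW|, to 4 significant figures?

43.54

On A1, M sits at bearing -90° from P; a 74° counterclockwise sweep puts L at bearing -16°, so L = P + 8.5·(cos -16°, sin -16°) = (-32.63, 6.157). A1 meets LW tangentially, so PL is at right angles to LW, so LW runs along (−sin -16°, cos -16°); with |LW| = 31.4, W = (-23.97, 36.34). Then |JW| = |W − J| = 43.54.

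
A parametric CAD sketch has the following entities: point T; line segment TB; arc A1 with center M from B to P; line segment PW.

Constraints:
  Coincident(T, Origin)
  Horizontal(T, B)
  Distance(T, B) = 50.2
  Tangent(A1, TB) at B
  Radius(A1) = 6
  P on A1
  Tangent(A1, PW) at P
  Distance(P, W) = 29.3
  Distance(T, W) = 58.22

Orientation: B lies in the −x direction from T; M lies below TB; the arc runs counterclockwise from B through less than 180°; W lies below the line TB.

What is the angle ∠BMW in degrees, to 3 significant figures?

172°

T is at the origin; TB is horizontal with |TB| = 50.2 and B on the −x side, so B = (-50.2, 0.00). A1 meets TB tangentially, so MB is at right angles to TB, so M = B + (0, -6) = (-50.2, -6.00). Since MP ⟂ PW (tangency), |MW| = √(6.0² + 29.3²) = 29.9 regardless of where P sits on A1. So W lies on both circle(T, 58.22) and circle(M, 29.9); the below-TB intersection is W = (-46.1, -35.6). P is the foot of the tangent from W: P = (-55.9, -8.01).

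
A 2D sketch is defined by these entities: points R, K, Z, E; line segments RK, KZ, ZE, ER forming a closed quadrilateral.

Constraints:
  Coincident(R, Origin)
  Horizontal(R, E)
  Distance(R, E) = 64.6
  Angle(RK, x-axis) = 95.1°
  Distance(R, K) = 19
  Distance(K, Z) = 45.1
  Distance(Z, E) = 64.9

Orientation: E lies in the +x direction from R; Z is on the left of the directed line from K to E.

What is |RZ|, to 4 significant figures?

59.97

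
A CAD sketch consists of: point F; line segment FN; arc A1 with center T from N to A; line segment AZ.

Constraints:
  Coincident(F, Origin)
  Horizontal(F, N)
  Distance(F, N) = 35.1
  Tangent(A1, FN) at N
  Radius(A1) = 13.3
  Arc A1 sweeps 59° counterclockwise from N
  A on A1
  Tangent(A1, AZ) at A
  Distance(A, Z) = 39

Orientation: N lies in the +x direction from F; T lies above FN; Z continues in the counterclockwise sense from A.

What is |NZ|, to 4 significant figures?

50.81

On A1, N sits at bearing -90° from T; a 59° counterclockwise sweep puts A at bearing -31°, so A = T + 13.3·(cos -31°, sin -31°) = (46.50, 6.450). The tangent condition forces TA to be normal to AZ, so AZ runs along (−sin -31°, cos -31°); with |AZ| = 39.0, Z = (66.59, 39.88). Then |NZ| = |Z − N| = 50.81.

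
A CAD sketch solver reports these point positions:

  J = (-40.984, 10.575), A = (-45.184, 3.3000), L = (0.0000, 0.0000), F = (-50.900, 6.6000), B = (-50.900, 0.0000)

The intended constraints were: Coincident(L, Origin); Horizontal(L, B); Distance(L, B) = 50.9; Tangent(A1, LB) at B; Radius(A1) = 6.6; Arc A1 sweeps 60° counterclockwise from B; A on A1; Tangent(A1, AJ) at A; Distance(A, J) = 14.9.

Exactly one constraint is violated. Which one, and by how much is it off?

Distance(A, J) = 14.9 — off by 6.50.

L = (0.00, 0.00) ✓; L.y = 0.00, B.y = 0.00 ✓; |LB| = 50.90 ✓; ∠(FB, BL) = 90.00° ✓; |FB| = 6.600 ✓; bearing(F→A) − bearing(F→B) = 60.00° ✓; |FA| = 6.600 ✓; ∠(FA, AJ) = 90.00° ✓; |AJ| = 8.400 ✗.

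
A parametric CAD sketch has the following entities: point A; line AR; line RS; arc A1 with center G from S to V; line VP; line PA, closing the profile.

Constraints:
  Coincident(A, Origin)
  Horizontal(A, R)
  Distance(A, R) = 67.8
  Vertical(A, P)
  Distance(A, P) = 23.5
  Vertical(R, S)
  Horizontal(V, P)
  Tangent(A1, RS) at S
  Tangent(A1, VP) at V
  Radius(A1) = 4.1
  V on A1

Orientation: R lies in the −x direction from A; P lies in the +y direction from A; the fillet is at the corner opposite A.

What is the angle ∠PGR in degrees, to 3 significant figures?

106°

AP is vertical with |AP| = 23.5 and P on the +y side, so P = (0.00, 23.5). The virtual corner opposite A is at (-67.8, 23.5). A1 meets RS tangentially, so GS is at right angles to RS and tangency of A1 to VP means the radius GV is perpendicular to VP, with radius 4.1, so the center G sits 4.1 in from both sides at G = (-63.7, 19.4). Then cos ∠PGR = GP·GR / (|GP||GR|), giving 106°.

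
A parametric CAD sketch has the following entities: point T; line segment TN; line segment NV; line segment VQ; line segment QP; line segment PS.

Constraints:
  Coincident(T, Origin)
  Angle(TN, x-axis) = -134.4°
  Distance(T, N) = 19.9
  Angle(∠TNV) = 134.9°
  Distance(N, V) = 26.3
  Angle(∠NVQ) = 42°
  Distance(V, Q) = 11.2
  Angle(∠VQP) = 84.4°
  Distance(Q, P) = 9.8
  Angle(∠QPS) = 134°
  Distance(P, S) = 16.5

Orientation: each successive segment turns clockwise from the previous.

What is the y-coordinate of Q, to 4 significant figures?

-6.881

T is at the origin; TN runs at -134.4° with length 19.9, so N = (-13.92, -14.22). ∠TNV = 134.9° gives NV at -179.5° from the x-axis; with |NV| = 26.3, V = (-40.22, -14.45). ∠NVQ = 42.0° gives VQ at 42.50° from the x-axis; with |VQ| = 11.2, Q = (-31.96, -6.881). So Q.y = -6.881.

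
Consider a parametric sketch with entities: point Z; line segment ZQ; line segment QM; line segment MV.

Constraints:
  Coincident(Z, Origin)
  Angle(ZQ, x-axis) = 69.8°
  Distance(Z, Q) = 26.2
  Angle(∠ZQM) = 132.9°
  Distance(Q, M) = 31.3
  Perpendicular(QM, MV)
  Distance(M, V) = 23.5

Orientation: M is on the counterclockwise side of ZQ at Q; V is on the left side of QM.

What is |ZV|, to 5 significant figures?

49.323

Z is at the origin; ZQ runs at 69.8° with length 26.2, so Q = 26.2·(cos 69.8°, sin 69.8°) = (9.0468, 24.589). ∠ZQM = 132.9°, so QM runs at 69.8° + (180° − 132.9°) = 116.90° from the x-axis; with |QM| = 31.3, M = Q + 31.3·(cos 116.90°, sin 116.90°) = (-5.1144, 52.502). QM ⟂ MV; with |MV| = 23.5 on the left of QM, V = M + 23.5·(-0.89180, -0.45243) = (-26.072, 41.870). Then |ZV| = |V − Z| = 49.323.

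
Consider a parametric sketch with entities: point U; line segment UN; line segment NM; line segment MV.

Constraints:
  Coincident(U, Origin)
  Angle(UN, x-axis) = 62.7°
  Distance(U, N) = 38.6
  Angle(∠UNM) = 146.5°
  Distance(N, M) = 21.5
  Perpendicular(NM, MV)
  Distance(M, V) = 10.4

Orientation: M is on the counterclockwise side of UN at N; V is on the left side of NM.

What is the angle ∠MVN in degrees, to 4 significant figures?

64.19°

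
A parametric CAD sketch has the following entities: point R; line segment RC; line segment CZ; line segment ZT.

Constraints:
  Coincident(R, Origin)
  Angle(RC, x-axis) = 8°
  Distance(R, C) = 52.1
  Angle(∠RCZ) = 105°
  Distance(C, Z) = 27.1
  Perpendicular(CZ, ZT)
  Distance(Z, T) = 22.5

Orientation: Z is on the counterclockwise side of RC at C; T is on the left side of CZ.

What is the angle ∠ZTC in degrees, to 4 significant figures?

50.30°

R is at the origin; RC runs at 8.0° with length 52.1, so C = 52.1·(cos 8.0°, sin 8.0°) = (51.59, 7.251). ∠RCZ = 105.0°, so CZ runs at 8.0° + (180° − 105.0°) = 83.00° from the x-axis; with |CZ| = 27.1, Z = C + 27.1·(cos 83.00°, sin 83.00°) = (54.90, 34.15). The perpendicularity gives ZT at right angles to CZ; with |ZT| = 22.5 on the left of CZ, T = Z + 22.5·(-0.9925, 0.1219) = (32.56, 36.89). Then cos ∠ZTC = TZ·TC / (|TZ||TC|), giving 50.30°.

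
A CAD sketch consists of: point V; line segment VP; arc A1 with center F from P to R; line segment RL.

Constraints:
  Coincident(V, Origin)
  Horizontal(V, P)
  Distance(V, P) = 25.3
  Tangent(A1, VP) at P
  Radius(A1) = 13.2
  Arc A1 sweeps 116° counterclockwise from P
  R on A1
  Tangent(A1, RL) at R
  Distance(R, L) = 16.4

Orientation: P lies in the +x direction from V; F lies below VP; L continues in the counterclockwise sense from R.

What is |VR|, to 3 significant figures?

23.3

V is at the origin; VP is horizontal with |VP| = 25.3 and P on the +x side, so P = (25.3, 0.00). Tangency of A1 to VP means the radius FP is perpendicular to VP, so F = P + (0, -13.2) = (25.3, -13.2). On A1, P sits at bearing 90° from F; a 116° counterclockwise sweep puts R at bearing 206°, so R = F + 13.2·(cos 206°, sin 206°) = (13.4, -19.0). Then |VR| = |R − V| = 23.3.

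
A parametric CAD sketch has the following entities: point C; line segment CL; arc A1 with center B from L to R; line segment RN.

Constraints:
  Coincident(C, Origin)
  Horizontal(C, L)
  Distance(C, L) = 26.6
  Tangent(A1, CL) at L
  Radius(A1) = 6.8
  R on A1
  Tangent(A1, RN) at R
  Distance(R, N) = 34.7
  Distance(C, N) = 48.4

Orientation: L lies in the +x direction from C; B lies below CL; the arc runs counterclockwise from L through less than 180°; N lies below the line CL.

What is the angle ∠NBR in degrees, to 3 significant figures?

78.9°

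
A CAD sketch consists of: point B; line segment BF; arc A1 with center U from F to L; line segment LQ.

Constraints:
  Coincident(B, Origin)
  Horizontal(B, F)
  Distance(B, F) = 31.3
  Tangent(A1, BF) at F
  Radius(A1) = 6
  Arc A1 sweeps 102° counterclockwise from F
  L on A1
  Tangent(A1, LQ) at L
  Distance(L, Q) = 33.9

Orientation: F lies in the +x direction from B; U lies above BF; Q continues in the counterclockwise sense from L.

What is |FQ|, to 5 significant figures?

40.424

B is at the origin; BF is horizontal with |BF| = 31.3 and F on the +x side, so F = (31.300, 0.0000). A1 meets BF tangentially, so UF is at right angles to BF, so U = F + (0, 6) = (31.300, 6.0000). On A1, F sits at bearing -90° from U; a 102° counterclockwise sweep puts L at bearing 12°, so L = U + 6.0·(cos 12°, sin 12°) = (37.169, 7.2475). Since A1 is tangent to LQ there, UL ⟂ LQ, so LQ runs along (−sin 12°, cos 12°); with |LQ| = 33.9, Q = (30.121, 40.407). Then |FQ| = |Q − F| = 40.424.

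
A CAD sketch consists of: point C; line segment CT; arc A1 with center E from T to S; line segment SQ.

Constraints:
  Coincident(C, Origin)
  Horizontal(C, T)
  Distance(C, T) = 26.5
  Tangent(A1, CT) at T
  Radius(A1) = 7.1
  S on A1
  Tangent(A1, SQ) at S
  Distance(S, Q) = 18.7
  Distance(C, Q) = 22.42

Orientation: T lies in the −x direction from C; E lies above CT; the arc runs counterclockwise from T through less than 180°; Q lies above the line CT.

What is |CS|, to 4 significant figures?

20.68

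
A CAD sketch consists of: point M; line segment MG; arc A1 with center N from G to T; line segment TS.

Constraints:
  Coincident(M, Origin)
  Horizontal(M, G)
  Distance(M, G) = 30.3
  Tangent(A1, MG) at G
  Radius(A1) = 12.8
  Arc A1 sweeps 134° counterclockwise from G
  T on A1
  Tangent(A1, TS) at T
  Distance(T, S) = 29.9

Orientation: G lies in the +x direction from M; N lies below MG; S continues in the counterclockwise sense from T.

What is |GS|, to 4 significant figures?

44.72

On A1, G sits at bearing 90° from N; a 134° counterclockwise sweep puts T at bearing 224°, so T = N + 12.8·(cos 224°, sin 224°) = (21.09, -21.69). Tangency of A1 to TS means the radius NT is perpendicular to TS, so TS runs along (−sin 224°, cos 224°); with |TS| = 29.9, S = (41.86, -43.20). Then |GS| = |S − G| = 44.72.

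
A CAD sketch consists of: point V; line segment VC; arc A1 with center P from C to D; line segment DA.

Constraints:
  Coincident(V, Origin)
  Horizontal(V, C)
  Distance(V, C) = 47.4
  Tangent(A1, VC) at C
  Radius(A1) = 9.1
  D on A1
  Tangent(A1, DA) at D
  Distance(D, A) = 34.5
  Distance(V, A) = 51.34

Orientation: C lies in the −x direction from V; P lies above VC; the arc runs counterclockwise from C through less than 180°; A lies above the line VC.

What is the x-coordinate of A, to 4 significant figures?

-31.11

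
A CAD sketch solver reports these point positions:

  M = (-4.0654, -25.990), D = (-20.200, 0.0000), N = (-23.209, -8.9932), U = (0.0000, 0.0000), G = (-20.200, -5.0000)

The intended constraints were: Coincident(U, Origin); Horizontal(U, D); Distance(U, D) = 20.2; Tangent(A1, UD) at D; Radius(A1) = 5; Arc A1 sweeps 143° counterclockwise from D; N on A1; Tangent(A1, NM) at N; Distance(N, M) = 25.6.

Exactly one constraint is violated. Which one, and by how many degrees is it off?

Tangent(A1, NM) at N — off by 4.60°.

U = (0.00, 0.00) ✓; U.y = 0.00, D.y = 0.00 ✓; |UD| = 20.20 ✓; ∠(GD, DU) = 90.00° ✓; |GD| = 5.000 ✓; bearing(G→N) − bearing(G→D) = 143.0° ✓; |GN| = 5.000 ✓; ∠(GN, NM) = 94.60° ✗; |NM| = 25.60 ✓.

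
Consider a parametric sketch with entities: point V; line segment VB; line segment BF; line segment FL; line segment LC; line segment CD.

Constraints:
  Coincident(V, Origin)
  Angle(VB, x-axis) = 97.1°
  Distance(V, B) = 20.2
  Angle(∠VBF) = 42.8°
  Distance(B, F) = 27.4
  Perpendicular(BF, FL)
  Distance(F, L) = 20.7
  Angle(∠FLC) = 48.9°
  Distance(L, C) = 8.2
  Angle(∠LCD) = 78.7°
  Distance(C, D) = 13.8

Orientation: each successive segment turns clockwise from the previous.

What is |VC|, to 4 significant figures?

6.593

V is at the origin; VB runs at 97.1° with length 20.2, so B = (-2.497, 20.05). ∠VBF = 42.8° gives BF at -40.10° from the x-axis; with |BF| = 27.4, F = (18.46, 2.396). BF ⟂ FL, so FL runs at -130.1°; with |FL| = 20.7, L = (5.129, -13.44). ∠FLC = 48.9° gives LC at 98.80° from the x-axis; with |LC| = 8.2, C = (3.874, -5.334). Then |VC| = |C − V| = 6.593.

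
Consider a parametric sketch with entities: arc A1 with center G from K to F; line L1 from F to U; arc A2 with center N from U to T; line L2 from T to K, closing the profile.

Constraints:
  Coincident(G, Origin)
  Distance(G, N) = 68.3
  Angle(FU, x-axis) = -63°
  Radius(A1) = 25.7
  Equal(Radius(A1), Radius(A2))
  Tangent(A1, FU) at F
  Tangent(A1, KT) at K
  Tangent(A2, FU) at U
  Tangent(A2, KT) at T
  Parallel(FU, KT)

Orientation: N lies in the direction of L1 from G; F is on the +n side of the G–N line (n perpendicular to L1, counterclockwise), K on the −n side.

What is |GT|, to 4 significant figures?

72.98

Tangency of A1 to both parallel lines with radius 25.7 puts F and K at G ± 25.7·n: F = (22.90, 11.67), K = (-22.90, -11.67). Equal radii place U and T the same way about N: U = N + 25.7·n = (53.91, -49.19), T = N − 25.7·n = (8.109, -72.52). Then |GT| = |T − G| = 72.98.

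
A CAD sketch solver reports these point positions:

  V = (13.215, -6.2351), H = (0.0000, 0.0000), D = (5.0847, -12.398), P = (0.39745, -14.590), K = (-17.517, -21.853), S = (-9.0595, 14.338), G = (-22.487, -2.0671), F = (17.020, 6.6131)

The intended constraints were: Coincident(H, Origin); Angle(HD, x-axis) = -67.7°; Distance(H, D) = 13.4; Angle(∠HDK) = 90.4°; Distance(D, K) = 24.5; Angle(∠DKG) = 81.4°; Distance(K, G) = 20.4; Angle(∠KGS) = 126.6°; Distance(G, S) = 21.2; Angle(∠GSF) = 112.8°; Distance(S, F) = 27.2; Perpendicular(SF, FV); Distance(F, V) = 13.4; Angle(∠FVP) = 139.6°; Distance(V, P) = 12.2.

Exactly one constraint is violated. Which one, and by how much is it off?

Distance(V, P) = 12.2 — off by 3.10.

H = (0.00, 0.00) ✓; HD at -67.70° ✓; |HD| = 13.40 ✓; ∠HDK = 90.40° ✓; |DK| = 24.50 ✓; ∠DKG = 81.40° ✓; |KG| = 20.40 ✓; ∠KGS = 126.6° ✓; |GS| = 21.20 ✓; ∠GSF = 112.8° ✓; |SF| = 27.20 ✓; ∠(SF, FV) = 90.00° ✓; |FV| = 13.40 ✓; ∠FVP = 139.6° ✓; |VP| = 15.30 ✗.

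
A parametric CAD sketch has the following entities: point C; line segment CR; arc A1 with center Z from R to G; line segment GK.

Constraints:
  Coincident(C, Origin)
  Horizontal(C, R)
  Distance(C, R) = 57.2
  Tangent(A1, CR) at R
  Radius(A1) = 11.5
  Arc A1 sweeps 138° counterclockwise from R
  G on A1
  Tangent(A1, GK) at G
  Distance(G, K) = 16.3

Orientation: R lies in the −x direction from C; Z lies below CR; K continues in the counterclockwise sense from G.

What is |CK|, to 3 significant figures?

61.2

On A1, R sits at bearing 90° from Z; a 138° counterclockwise sweep puts G at bearing 228°, so G = Z + 11.5·(cos 228°, sin 228°) = (-64.9, -20.0). A1 meets GK tangentially, so ZG is at right angles to GK, so GK runs along (−sin 228°, cos 228°); with |GK| = 16.3, K = (-52.8, -31.0). Then |CK| = |K − C| = 61.2.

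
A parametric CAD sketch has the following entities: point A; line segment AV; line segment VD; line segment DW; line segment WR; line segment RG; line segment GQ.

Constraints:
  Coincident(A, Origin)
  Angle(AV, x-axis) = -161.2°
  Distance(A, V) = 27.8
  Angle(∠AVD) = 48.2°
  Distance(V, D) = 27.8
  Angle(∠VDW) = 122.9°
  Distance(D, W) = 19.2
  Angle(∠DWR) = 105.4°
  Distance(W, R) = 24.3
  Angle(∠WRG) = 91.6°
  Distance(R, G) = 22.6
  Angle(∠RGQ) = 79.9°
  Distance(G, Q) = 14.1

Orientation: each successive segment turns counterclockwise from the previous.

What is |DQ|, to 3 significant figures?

16.2

A is at the origin; AV runs at -161.2° with length 27.8, so V = (-26.3, -8.96). ∠AVD = 48.2° gives VD at -29.4° from the x-axis; with |VD| = 27.8, D = (-2.10, -22.6). ∠VDW = 122.9° gives DW at 27.7° from the x-axis; with |DW| = 19.2, W = (14.9, -13.7). ∠DWR = 105.4° gives WR at 102° from the x-axis; with |WR| = 24.3, R = (9.73, 10.1). ∠WRG = 91.6° gives RG at -169° from the x-axis; with |RG| = 22.6, G = (-12.5, 5.86). ∠RGQ = 79.9° gives GQ at -69.2° from the x-axis; with |GQ| = 14.1, Q = (-7.47, -7.32). Then |DQ| = |Q − D| = 16.2.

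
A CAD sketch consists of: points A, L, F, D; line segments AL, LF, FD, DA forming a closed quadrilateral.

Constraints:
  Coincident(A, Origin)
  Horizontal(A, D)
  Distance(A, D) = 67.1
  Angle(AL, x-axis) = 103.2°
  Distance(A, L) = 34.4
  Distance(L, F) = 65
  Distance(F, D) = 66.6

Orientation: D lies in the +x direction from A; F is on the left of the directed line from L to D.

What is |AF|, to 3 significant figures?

81.0

A is at the origin; AD is horizontal with |AD| = 67.1 and D in +x, so D = (67.1, 0). AL runs at 103.2° with |AL| = 34.4, so L = (-7.86, 33.5). F is determined by |LF| = 65.0 and |FD| = 66.6 together: it lies at the intersection of circle(L, 65.0) and circle(D, 66.6). With |LD| = 82.1, the foot of the radical line on LD is 39.8 from L and the perpendicular offset is √(65.0² − 39.8²) = 51.4. Taking the left-of-LD solution: F = (49.4, 64.2).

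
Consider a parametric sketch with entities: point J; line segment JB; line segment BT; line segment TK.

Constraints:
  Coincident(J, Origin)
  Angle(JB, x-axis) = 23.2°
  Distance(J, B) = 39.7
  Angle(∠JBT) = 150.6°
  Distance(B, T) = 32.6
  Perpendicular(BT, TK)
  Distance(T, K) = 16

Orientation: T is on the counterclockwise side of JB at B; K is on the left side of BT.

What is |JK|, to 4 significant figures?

67.28

∠JBT = 150.6°, so BT runs at 23.2° + (180° − 150.6°) = 52.60° from the x-axis; with |BT| = 32.6, T = B + 32.6·(cos 52.60°, sin 52.60°) = (56.29, 41.54). The perpendicularity gives TK at right angles to BT; with |TK| = 16.0 on the left of BT, K = T + 16.0·(-0.7944, 0.6074) = (43.58, 51.26). Then |JK| = |K − J| = 67.28.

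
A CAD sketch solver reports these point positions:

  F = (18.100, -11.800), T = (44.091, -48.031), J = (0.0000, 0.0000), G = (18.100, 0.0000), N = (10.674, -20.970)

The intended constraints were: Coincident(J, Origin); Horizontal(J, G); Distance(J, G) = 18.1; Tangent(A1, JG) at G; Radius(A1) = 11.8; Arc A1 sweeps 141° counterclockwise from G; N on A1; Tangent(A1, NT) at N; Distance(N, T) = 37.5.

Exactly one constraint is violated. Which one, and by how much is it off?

Distance(N, T) = 37.5 — off by 5.50.

J = (0.00, 0.00) ✓; J.y = 0.00, G.y = 0.00 ✓; |JG| = 18.10 ✓; ∠(FG, GJ) = 90.00° ✓; |FG| = 11.80 ✓; bearing(F→N) − bearing(F→G) = 141.0° ✓; |FN| = 11.80 ✓; ∠(FN, NT) = 90.00° ✓; |NT| = 43.00 ✗.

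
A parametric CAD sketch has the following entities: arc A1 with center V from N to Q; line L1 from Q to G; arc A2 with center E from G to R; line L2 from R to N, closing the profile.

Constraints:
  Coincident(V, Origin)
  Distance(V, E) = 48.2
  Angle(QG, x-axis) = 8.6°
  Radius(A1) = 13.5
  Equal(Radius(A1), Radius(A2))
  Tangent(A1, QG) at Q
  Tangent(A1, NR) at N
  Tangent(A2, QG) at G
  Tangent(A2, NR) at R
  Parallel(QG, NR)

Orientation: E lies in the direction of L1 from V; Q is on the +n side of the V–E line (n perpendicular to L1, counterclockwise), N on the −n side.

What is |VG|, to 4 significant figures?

50.05

Tangency of A1 to both parallel lines with radius 13.5 puts Q and N at V ± 13.5·n: Q = (-2.019, 13.35), N = (2.019, -13.35). Equal radii place G and R the same way about E: G = E + 13.5·n = (45.64, 20.56), R = E − 13.5·n = (49.68, -6.141). Then |VG| = |G − V| = 50.05.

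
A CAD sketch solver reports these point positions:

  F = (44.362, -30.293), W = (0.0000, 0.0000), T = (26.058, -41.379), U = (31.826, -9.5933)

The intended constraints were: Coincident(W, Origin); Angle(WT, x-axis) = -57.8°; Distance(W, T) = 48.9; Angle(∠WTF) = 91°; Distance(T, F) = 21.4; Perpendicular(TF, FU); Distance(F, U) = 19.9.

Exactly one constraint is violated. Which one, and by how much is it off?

Distance(F, U) = 19.9 — off by 4.30.

W = (0.00, 0.00) ✓; WT at -57.80° ✓; |WT| = 48.90 ✓; ∠WTF = 91.00° ✓; |TF| = 21.40 ✓; ∠(TF, FU) = 90.00° ✓; |FU| = 24.20 ✗.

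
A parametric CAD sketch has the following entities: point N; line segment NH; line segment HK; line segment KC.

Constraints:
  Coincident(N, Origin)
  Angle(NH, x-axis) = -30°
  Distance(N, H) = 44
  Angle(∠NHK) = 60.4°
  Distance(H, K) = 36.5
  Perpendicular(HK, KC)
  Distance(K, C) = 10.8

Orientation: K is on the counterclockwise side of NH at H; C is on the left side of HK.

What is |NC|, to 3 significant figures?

31.2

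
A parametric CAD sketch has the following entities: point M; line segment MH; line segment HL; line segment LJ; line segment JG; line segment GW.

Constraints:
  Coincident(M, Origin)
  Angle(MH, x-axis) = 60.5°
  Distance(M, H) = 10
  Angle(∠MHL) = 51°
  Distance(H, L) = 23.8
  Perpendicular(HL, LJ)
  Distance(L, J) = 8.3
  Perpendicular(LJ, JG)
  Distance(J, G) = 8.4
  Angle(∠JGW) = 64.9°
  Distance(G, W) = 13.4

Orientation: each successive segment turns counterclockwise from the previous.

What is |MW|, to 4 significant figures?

18.80

M is at the origin; MH runs at 60.5° with length 10.0, so H = (4.924, 8.704). ∠MHL = 51.0° gives HL at -170.5° from the x-axis; with |HL| = 23.8, L = (-18.55, 4.775). The perpendicularity gives LJ at right angles to HL, so LJ runs at -80.50°; with |LJ| = 8.3, J = (-17.18, -3.411). LJ ⟂ JG, so JG runs at 9.500°; with |JG| = 8.4, G = (-8.895, -2.024). ∠JGW = 64.9° gives GW at 124.6° from the x-axis; with |GW| = 13.4, W = (-16.50, 9.006). Then |MW| = |W − M| = 18.80.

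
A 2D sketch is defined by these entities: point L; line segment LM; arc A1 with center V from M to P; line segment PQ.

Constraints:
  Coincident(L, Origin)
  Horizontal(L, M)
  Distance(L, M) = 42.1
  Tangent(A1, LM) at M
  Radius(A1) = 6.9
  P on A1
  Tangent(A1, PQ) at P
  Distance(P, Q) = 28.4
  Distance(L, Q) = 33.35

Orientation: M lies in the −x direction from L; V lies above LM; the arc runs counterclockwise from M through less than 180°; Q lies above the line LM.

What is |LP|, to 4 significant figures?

36.53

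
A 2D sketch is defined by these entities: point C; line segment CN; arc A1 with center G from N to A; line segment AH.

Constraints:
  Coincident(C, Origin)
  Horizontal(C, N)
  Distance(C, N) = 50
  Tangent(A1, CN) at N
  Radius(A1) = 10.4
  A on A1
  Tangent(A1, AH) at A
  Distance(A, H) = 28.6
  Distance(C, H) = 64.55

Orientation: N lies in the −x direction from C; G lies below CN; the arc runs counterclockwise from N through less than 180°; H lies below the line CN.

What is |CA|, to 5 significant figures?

61.381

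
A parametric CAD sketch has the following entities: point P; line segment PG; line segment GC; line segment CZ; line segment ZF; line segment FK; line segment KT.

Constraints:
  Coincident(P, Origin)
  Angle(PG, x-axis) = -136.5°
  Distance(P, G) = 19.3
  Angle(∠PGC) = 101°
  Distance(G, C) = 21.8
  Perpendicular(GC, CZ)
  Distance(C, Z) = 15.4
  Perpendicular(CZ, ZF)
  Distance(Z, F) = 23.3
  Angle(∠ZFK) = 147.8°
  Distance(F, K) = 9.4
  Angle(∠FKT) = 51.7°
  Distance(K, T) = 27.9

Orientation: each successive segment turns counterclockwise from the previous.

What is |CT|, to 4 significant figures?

5.070

P is at the origin; PG runs at -136.5° with length 19.3, so G = (-14.00, -13.29). ∠PGC = 101.0° gives GC at -57.50° from the x-axis; with |GC| = 21.8, C = (-2.287, -31.67). GC is perpendicular to CZ, so CZ runs at 32.50°; with |CZ| = 15.4, Z = (10.70, -23.40). The perpendicularity gives ZF at right angles to CZ, so ZF runs at 122.5°; with |ZF| = 23.3, F = (-1.817, -3.746). ∠ZFK = 147.8° gives FK at 154.7° from the x-axis; with |FK| = 9.4, K = (-10.32, 0.2714). ∠FKT = 51.7° gives KT at -77.00° from the x-axis; with |KT| = 27.9, T = (-4.040, -26.91). Then |CT| = |T − C| = 5.070.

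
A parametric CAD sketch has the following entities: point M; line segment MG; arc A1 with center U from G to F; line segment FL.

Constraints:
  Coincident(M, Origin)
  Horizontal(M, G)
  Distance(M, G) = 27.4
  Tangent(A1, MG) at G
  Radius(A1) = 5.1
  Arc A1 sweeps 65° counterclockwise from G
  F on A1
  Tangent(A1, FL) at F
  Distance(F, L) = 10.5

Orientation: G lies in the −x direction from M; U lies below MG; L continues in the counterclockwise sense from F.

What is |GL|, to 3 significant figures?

15.4

M is at the origin; MG is horizontal with |MG| = 27.4 and G on the −x side, so G = (-27.4, 0.00). The tangent condition forces UG to be normal to MG, so U = G + (0, -5.1) = (-27.4, -5.10). On A1, G sits at bearing 90° from U; a 65° counterclockwise sweep puts F at bearing 155°, so F = U + 5.1·(cos 155°, sin 155°) = (-32.0, -2.94). A1 meets FL tangentially, so UF is at right angles to FL, so FL runs along (−sin 155°, cos 155°); with |FL| = 10.5, L = (-36.5, -12.5). Then |GL| = |L − G| = 15.4.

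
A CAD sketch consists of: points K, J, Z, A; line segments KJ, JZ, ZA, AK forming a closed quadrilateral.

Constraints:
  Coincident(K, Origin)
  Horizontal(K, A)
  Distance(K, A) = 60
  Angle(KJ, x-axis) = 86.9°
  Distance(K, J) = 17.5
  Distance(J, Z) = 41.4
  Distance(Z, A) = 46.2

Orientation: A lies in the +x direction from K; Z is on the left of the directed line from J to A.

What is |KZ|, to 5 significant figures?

53.440

Checks: |JZ| = 41.40 ✓; |ZA| = 46.20 ✓.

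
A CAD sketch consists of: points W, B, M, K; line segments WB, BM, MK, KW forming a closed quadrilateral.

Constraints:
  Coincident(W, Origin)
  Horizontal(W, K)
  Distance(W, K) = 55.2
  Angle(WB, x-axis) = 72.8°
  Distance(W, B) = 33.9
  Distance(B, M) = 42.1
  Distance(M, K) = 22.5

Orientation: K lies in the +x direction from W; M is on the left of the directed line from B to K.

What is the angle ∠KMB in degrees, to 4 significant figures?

115.3°

Checks: |BM| = 42.10 ✓; |MK| = 22.50 ✓.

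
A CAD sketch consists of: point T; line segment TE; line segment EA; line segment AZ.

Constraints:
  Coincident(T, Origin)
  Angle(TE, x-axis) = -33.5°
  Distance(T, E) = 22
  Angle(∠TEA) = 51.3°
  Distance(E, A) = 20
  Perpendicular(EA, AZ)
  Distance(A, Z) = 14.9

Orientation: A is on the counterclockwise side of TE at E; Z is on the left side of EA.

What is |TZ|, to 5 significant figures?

6.6443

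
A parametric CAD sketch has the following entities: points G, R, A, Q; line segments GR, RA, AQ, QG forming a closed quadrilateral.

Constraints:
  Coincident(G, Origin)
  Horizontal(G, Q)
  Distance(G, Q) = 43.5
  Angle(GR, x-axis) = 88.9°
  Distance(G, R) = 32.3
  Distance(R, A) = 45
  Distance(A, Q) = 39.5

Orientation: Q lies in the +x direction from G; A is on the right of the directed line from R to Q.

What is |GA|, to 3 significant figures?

13.8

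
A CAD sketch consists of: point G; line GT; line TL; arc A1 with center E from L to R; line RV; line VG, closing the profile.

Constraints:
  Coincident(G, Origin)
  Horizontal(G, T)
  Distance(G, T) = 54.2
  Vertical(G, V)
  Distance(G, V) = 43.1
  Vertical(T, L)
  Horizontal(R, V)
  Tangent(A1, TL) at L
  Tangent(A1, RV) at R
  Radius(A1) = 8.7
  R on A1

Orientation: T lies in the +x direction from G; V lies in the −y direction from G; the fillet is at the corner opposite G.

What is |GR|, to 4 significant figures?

62.67

G is at the origin; GT is horizontal with |GT| = 54.2 and T on the +x side, so T = (54.20, 0.000). GV is vertical with |GV| = 43.1 and V on the −y side, so V = (0.000, -43.10). The virtual corner opposite G is at (54.20, -43.10). Tangency of A1 to TL means the radius EL is perpendicular to TL and A1 meets RV tangentially, so ER is at right angles to RV, with radius 8.7, so the center E sits 8.7 in from both sides at E = (45.50, -34.40). That places the tangent points at L = (54.20, -34.40) on TL and R = (45.50, -43.10) on RV. Then |GR| = |R − G| = 62.67.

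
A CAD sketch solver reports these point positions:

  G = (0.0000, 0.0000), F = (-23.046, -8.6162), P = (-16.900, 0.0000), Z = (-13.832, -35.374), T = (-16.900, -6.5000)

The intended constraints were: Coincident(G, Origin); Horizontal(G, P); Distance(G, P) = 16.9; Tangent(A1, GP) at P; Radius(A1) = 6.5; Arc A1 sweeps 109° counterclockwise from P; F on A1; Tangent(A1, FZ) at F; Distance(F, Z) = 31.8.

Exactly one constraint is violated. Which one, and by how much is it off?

Distance(F, Z) = 31.8 — off by 3.50.

G = (0.00, 0.00) ✓; G.y = 0.00, P.y = 0.00 ✓; |GP| = 16.90 ✓; ∠(TP, PG) = 90.00° ✓; |TP| = 6.500 ✓; bearing(T→F) − bearing(T→P) = 109.0° ✓; |TF| = 6.500 ✓; ∠(TF, FZ) = 90.00° ✓; |FZ| = 28.30 ✗.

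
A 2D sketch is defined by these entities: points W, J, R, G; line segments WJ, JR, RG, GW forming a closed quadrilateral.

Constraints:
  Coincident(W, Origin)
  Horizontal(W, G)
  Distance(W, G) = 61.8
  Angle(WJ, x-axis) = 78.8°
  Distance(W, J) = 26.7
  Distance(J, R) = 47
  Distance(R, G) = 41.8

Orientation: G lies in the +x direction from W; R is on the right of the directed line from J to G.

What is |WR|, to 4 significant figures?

29.13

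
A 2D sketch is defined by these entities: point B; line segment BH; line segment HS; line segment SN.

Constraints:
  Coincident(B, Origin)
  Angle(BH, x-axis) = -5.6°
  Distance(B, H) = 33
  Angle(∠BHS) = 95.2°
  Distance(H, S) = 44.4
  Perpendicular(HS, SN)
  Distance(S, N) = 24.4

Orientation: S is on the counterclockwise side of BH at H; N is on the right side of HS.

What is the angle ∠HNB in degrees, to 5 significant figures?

21.598°

B is at the origin; BH runs at -5.6° with length 33.0, so H = 33.0·(cos -5.6°, sin -5.6°) = (32.843, -3.2202). ∠BHS = 95.2°, so HS runs at -5.6° + (180° − 95.2°) = 79.200° from the x-axis; with |HS| = 44.4, S = H + 44.4·(cos 79.200°, sin 79.200°) = (41.162, 40.393). HS is perpendicular to SN; with |SN| = 24.4 on the right of HS, N = S + 24.4·(0.98229, -0.18738) = (65.130, 35.821). Then cos ∠HNB = NH·NB / (|NH||NB|), giving 21.598°.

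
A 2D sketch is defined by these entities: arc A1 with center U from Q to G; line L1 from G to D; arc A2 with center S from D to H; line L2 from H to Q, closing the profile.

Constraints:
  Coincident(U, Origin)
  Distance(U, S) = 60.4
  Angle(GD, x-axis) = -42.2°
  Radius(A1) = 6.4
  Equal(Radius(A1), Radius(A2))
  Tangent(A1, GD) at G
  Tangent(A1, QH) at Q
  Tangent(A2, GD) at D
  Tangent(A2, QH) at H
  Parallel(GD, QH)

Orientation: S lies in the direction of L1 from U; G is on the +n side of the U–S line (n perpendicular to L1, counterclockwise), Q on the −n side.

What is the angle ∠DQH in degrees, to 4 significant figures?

11.97°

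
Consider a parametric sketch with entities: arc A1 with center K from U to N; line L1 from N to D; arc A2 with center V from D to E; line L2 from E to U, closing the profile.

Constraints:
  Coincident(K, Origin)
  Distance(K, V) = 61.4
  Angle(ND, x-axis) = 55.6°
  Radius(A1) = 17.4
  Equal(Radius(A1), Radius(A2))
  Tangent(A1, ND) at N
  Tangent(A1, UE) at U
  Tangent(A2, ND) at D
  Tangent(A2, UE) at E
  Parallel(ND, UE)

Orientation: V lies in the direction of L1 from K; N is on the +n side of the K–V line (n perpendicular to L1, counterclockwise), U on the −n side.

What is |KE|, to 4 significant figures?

63.82

Tangency of A1 to both parallel lines with radius 17.4 puts N and U at K ± 17.4·n: N = (-14.36, 9.830), U = (14.36, -9.830). Equal radii place D and E the same way about V: D = V + 17.4·n = (20.33, 60.49), E = V − 17.4·n = (49.05, 40.83). Then |KE| = |E − K| = 63.82.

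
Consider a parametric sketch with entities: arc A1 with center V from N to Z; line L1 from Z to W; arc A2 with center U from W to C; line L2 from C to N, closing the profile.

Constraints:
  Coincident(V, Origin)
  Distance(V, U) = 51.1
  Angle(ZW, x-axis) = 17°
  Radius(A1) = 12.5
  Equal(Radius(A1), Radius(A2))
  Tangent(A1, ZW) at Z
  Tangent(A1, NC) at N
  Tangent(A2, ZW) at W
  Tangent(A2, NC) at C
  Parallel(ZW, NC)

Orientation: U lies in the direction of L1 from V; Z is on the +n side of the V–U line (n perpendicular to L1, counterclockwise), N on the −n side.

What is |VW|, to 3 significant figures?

52.6

The slot axis is L1's direction at 17.0°, so u = (cos 17.0°, sin 17.0°) = (0.956, 0.292) and n = (−sin 17.0°, cos 17.0°) = (-0.292, 0.956). V is at the origin and U lies 51.1 along u from V, so U = 51.1·u = (48.9, 14.9). Tangency of A1 to both parallel lines with radius 12.5 puts Z and N at V ± 12.5·n: Z = (-3.65, 12.0), N = (3.65, -12.0). Equal radii place W and C the same way about U: W = U + 12.5·n = (45.2, 26.9), C = U − 12.5·n = (52.5, 2.99). Then |VW| = |W − V| = 52.6.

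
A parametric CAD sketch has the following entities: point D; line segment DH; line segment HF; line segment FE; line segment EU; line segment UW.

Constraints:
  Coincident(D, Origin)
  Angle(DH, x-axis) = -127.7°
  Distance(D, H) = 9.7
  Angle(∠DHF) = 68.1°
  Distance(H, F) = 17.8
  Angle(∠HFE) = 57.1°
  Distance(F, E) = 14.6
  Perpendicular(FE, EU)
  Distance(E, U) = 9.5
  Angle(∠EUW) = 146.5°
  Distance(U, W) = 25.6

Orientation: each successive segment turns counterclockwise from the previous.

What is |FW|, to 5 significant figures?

30.851

D is at the origin; DH runs at -127.7° with length 9.7, so H = (-5.9318, -7.6749). ∠DHF = 68.1° gives HF at -15.800° from the x-axis; with |HF| = 17.8, F = (11.196, -12.521). ∠HFE = 57.1° gives FE at 107.10° from the x-axis; with |FE| = 14.6, E = (6.9027, 1.4331). The perpendicularity gives EU at right angles to FE, so EU runs at -162.90°; with |EU| = 9.5, U = (-2.1774, -1.3603). ∠EUW = 146.5° gives UW at -129.40° from the x-axis; with |UW| = 25.6, W = (-18.426, -21.142). Then |FW| = |W − F| = 30.851.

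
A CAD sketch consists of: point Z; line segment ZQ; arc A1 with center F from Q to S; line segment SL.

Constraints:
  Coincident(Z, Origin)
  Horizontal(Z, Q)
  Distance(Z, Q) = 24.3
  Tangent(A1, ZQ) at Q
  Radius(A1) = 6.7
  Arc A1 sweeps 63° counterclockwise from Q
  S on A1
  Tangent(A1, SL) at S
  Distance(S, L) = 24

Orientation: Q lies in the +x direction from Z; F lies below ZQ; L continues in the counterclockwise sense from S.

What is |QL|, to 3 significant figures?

30.2

Z is at the origin; ZQ is horizontal with |ZQ| = 24.3 and Q on the +x side, so Q = (24.3, 0.00). A1 meets ZQ tangentially, so FQ is at right angles to ZQ, so F = Q + (0, -6.7) = (24.3, -6.70). On A1, Q sits at bearing 90° from F; a 63° counterclockwise sweep puts S at bearing 153°, so S = F + 6.7·(cos 153°, sin 153°) = (18.3, -3.66). Tangency of A1 to SL means the radius FS is perpendicular to SL, so SL runs along (−sin 153°, cos 153°); with |SL| = 24.0, L = (7.43, -25.0). Then |QL| = |L − Q| = 30.2.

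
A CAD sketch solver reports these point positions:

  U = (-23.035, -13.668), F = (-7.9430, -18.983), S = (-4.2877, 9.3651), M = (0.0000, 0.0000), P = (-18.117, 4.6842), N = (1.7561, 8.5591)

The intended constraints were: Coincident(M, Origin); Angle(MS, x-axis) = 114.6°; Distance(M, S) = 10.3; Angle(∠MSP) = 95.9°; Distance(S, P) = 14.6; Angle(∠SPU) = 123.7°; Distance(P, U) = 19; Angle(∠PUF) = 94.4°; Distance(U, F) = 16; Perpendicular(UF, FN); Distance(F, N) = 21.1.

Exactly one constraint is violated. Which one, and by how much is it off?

Distance(F, N) = 21.1 — off by 8.10.

M = (0.00, 0.00) ✓; MS at 114.6° ✓; |MS| = 10.30 ✓; ∠MSP = 95.90° ✓; |SP| = 14.60 ✓; ∠SPU = 123.7° ✓; |PU| = 19.00 ✓; ∠PUF = 94.40° ✓; |UF| = 16.00 ✓; ∠(UF, FN) = 90.00° ✓; |FN| = 29.20 ✗.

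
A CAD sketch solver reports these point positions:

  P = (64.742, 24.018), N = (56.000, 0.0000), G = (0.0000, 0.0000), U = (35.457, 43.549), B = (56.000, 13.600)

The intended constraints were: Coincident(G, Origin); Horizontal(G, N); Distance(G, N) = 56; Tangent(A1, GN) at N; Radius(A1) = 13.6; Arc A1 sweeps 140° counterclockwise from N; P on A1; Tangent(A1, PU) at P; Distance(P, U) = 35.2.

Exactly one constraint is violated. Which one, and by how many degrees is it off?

Tangent(A1, PU) at P — off by 6.30°.

G = (0.00, 0.00) ✓; G.y = 0.00, N.y = 0.00 ✓; |GN| = 56.00 ✓; ∠(BN, NG) = 90.00° ✓; |BN| = 13.60 ✓; bearing(B→P) − bearing(B→N) = 140.0° ✓; |BP| = 13.60 ✓; ∠(BP, PU) = 83.70° ✗; |PU| = 35.20 ✓.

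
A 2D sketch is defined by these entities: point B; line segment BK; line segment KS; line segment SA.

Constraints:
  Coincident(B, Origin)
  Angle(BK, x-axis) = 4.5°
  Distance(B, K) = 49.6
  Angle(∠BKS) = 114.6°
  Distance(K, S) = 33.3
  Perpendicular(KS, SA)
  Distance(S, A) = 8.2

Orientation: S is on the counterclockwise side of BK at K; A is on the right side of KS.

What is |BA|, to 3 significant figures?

75.8

B is at the origin; BK runs at 4.5° with length 49.6, so K = 49.6·(cos 4.5°, sin 4.5°) = (49.4, 3.89). ∠BKS = 114.6°, so KS runs at 4.5° + (180° − 114.6°) = 69.9° from the x-axis; with |KS| = 33.3, S = K + 33.3·(cos 69.9°, sin 69.9°) = (60.9, 35.2). The perpendicularity gives SA at right angles to KS; with |SA| = 8.2 on the right of KS, A = S + 8.2·(0.939, -0.344) = (68.6, 32.3). Then |BA| = |A − B| = 75.8.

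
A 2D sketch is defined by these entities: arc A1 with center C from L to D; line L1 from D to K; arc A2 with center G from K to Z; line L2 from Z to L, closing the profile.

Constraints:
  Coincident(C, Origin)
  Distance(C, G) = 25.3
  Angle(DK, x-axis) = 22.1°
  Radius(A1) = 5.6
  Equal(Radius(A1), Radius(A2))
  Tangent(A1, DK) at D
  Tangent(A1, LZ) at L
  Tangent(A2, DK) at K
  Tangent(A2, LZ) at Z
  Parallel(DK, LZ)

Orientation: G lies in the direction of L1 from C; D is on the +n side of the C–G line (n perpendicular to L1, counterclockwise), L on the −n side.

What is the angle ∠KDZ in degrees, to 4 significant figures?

23.88°

Tangency of A1 to both parallel lines with radius 5.6 puts D and L at C ± 5.6·n: D = (-2.107, 5.189), L = (2.107, -5.189). Equal radii place K and Z the same way about G: K = G + 5.6·n = (21.33, 14.71), Z = G − 5.6·n = (25.55, 4.330). Then cos ∠KDZ = DK·DZ / (|DK||DZ|), giving 23.88°.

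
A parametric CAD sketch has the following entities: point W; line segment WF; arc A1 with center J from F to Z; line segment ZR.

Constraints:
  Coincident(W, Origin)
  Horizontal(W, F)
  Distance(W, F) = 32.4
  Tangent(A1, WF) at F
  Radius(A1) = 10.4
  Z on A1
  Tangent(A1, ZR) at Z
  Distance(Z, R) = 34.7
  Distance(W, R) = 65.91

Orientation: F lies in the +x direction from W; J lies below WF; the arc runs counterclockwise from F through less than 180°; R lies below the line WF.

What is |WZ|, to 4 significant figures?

31.30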